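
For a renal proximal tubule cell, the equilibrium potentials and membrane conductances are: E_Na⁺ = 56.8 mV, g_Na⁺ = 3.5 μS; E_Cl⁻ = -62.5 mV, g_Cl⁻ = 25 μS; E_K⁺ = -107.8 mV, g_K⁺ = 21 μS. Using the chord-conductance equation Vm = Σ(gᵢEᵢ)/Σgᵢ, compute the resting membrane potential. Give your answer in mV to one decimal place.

-73.3 mV

Σ gᵢEᵢ = 3.5·(56.8) + 25·(-62.5) + 21·(-107.8) = -3627.50
Σ gᵢ = 3.5 + 25 + 21 = 49.5
Vm = -3627.50 / 49.5 = -73.28 mV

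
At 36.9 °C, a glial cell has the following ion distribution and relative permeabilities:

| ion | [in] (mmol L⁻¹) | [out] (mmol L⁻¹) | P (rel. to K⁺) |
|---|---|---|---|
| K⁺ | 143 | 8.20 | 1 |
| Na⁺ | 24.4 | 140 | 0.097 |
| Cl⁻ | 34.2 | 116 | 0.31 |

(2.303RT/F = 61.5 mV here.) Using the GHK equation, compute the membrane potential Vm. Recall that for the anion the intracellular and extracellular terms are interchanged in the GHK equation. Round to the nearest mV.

Vm = 61.5 · log₁₀[(Σ P·[cation]ₒ + Σ P·[anion]ᵢ) / (Σ P·[cation]ᵢ + Σ P·[anion]ₒ)]
Numerator = 1×8.20 + 0.097×140 + 0.31×34.2 = 32.38
Denominator = 1×143 + 0.097×24.4 + 0.31×116 = 181.3
Vm = 61.5 · log₁₀(0.17858) = 61.5 × (-0.7482) = -46.01 mV

-46 mV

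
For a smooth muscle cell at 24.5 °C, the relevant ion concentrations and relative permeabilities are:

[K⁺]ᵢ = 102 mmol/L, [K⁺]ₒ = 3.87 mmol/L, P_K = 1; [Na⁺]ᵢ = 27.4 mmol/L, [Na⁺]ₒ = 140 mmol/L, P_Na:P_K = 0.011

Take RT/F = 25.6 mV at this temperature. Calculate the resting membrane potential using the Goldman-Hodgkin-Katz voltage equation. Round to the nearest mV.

-75 mV

Vm = 25.6 · ln[(Σ P·[cation]ₒ + Σ P·[anion]ᵢ) / (Σ P·[cation]ᵢ + Σ P·[anion]ₒ)]
Numerator = 1×3.87 + 0.011×140 = 5.41
Denominator = 1×102 + 0.011×27.4 = 102.3
Vm = 25.6 · ln(0.052883) = 25.6 × (-2.9397) = -75.26 mV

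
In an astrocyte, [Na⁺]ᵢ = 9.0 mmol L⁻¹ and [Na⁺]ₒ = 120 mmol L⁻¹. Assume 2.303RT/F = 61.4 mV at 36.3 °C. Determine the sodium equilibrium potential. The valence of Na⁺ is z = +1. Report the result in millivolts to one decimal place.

E = (61.4/z) · log₁₀([Na⁺]_out/[Na⁺]_in) with z = +1.
= (61.4/1) · log₁₀(120/9.0) = 61.40 · log₁₀(13.33)
= 61.40 · (1.1249) = 69.07 mV

69.1 mV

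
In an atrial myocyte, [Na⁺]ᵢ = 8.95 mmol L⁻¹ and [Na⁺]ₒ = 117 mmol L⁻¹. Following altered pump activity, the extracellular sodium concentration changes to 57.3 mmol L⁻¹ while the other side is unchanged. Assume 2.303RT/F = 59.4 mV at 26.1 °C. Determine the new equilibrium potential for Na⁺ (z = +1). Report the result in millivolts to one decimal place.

After the shift: [Na⁺]_out = 57.3, [Na⁺]_in = 8.95 mmol L⁻¹.
E_new = (59.4/1)·log₁₀(57.3/8.95) = 59.40 · (0.8063) = 47.90 mV

47.9 mV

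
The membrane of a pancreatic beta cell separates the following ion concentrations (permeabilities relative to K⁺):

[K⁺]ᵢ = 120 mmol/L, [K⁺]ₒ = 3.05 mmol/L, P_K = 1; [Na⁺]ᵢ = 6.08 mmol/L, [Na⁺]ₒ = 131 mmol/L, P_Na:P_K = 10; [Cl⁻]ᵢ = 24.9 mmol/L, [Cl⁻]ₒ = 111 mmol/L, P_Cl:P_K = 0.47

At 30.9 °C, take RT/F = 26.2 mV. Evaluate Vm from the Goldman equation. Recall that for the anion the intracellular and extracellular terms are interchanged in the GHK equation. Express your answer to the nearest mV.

Vm = 26.2 · ln[(Σ P·[cation]ₒ + Σ P·[anion]ᵢ) / (Σ P·[cation]ᵢ + Σ P·[anion]ₒ)]
Numerator = 1×3.05 + 10×131 + 0.47×24.9 = 1325
Denominator = 1×120 + 10×6.08 + 0.47×111 = 233
Vm = 26.2 · ln(5.6864) = 26.2 × (1.7381) = 45.54 mV

46 mV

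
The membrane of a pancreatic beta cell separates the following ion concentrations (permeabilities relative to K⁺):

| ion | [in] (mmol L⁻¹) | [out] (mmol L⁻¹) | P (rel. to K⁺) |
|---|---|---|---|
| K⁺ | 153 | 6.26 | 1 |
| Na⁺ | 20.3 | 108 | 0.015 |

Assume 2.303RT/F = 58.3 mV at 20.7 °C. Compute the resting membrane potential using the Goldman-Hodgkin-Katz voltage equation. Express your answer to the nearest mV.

-75 mV

Vm = 58.3 · log₁₀[(Σ P·[cation]ₒ + Σ P·[anion]ᵢ) / (Σ P·[cation]ᵢ + Σ P·[anion]ₒ)]
Numerator = 1×6.26 + 0.015×108 = 7.88
Denominator = 1×153 + 0.015×20.3 = 153.3
Vm = 58.3 · log₁₀(0.051401) = 58.3 × (-1.2890) = -75.15 mV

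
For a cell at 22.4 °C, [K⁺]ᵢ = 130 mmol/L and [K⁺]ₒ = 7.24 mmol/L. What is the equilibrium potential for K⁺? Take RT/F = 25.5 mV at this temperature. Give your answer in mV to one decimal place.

E = (25.5/z) · ln([K⁺]_out/[K⁺]_in) with z = +1.
= (25.5/1) · ln(7.24/130) = 25.50 · ln(0.05569)
= 25.50 · (-2.8879) = -73.64 mV

-73.6 mV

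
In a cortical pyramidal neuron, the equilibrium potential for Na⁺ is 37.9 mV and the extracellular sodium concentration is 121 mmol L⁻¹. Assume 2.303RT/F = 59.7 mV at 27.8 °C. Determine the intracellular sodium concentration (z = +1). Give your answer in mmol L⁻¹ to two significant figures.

28 mmol L⁻¹

Nernst: E = (59.7/1) · log₁₀([out]/[in]), so log₁₀([out]/[in]) = 37.9 × 1 / 59.7 = 0.6348.
[out]/[in] = 10^(0.6348) = 4.314.
[in] = 121 / 4.314 = 28.05 mmol L⁻¹.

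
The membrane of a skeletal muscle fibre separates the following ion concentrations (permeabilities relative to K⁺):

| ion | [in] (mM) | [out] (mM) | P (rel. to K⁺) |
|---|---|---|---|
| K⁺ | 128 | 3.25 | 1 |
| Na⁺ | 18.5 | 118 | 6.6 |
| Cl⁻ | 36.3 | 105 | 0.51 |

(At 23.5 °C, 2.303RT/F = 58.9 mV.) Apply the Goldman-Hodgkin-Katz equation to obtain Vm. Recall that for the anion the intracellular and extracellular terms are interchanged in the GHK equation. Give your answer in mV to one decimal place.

Vm = 58.9 · log₁₀[(Σ P·[cation]ₒ + Σ P·[anion]ᵢ) / (Σ P·[cation]ᵢ + Σ P·[anion]ₒ)]
Numerator = 1×3.25 + 6.6×118 + 0.51×36.3 = 800.6
Denominator = 1×128 + 6.6×18.5 + 0.51×105 = 303.6
Vm = 58.9 · log₁₀(2.6365) = 58.9 × (0.4210) = 24.80 mV

24.8 mV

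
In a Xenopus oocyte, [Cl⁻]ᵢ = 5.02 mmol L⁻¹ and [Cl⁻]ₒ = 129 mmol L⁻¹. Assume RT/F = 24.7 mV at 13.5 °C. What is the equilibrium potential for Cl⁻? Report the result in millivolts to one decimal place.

-80.2 mV

E = (24.7/z) · ln([Cl⁻]_out/[Cl⁻]_in) with z = -1.
For an anion, dividing by z = -1 reverses the sign.
= (24.7/-1) · ln(129/5.02) = -24.70 · ln(25.7)
= -24.70 · (3.2464) = -80.19 mV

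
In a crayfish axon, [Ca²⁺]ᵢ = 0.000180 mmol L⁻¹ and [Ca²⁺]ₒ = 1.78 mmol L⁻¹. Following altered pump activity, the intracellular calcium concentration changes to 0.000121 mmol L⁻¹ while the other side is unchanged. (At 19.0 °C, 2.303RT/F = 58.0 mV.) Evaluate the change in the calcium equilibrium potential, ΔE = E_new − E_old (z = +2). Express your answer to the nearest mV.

E_old = (58.0/2)·log₁₀(1.78/0.000180) = 115.86 mV
E_new = (58.0/2)·log₁₀(1.78/0.000121) = 120.86 mV
ΔE = 120.86 − (115.86) = 5.00 mV

5 mV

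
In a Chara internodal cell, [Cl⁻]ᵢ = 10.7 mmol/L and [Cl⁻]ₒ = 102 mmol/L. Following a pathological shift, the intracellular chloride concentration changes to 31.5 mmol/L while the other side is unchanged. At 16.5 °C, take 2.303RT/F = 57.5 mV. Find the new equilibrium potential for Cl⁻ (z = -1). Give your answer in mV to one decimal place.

After the shift: [Cl⁻]_out = 102, [Cl⁻]_in = 31.5 mmol/L.
E_new = (57.5/-1)·log₁₀(102/31.5) = -57.50 · (0.5103) = -29.34 mV

-29.3 mV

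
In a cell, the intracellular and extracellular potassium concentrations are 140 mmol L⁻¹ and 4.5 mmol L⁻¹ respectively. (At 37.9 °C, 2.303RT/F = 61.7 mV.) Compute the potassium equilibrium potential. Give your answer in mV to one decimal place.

-92.1 mV

E = (61.7/z) · log₁₀([K⁺]_out/[K⁺]_in) with z = +1.
= (61.7/1) · log₁₀(4.5/140) = 61.70 · log₁₀(0.03214)
= 61.70 · (-1.4929) = -92.11 mV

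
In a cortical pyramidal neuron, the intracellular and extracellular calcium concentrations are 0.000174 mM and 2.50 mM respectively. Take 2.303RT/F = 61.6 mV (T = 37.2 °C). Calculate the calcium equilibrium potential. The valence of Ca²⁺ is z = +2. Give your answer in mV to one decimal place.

128.0 mV

E = (61.6/z) · log₁₀([Ca²⁺]_out/[Ca²⁺]_in) with z = +2.
= (61.6/2) · log₁₀(2.50/0.000174) = 30.80 · log₁₀(1.437e+04)
= 30.80 · (4.1574) = 128.05 mV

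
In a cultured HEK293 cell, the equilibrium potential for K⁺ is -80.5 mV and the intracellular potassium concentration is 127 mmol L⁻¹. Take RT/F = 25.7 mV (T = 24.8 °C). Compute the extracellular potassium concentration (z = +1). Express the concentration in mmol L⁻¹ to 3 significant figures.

5.54 mmol L⁻¹

Nernst: E = (25.7/1) · ln([out]/[in]), so ln([out]/[in]) = -80.5 × 1 / 25.7 = -3.1323.
[out]/[in] = e^(-3.1323) = 0.04362.
[out] = 0.04362 × 127 = 5.539 mmol L⁻¹.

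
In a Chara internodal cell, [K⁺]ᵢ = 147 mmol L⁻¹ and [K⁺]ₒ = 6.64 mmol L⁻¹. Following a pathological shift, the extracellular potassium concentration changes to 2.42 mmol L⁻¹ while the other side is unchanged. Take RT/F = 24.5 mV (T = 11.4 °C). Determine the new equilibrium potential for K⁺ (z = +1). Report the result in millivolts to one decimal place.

-100.6 mV

After the shift: [K⁺]_out = 2.42, [K⁺]_in = 147 mmol L⁻¹.
E_new = (24.5/1)·ln(2.42/147) = 24.50 · (-4.1067) = -100.61 mV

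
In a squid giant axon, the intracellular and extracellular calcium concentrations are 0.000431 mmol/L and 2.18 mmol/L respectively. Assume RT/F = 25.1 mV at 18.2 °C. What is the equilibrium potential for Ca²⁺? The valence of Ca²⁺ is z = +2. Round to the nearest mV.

107 mV

E = (25.1/z) · ln([Ca²⁺]_out/[Ca²⁺]_in) with z = +2.
= (25.1/2) · ln(2.18/0.000431) = 12.55 · ln(5058)
= 12.55 · (8.5287) = 107.04 mV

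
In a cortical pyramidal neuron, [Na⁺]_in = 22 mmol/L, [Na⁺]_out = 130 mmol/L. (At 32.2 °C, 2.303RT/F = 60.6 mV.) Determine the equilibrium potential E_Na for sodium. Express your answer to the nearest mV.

47 mV

E = (60.6/z) · log₁₀([Na⁺]_out/[Na⁺]_in) with z = +1.
= (60.6/1) · log₁₀(130/22) = 60.60 · log₁₀(5.909)
= 60.60 · (0.7715) = 46.75 mV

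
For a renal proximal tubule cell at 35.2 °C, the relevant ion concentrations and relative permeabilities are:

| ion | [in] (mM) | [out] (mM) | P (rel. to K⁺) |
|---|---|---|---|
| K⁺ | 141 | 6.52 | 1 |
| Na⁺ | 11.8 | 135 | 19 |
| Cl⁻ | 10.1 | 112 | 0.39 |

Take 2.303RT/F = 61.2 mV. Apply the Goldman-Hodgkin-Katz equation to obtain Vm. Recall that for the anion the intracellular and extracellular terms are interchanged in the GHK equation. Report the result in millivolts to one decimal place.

Vm = 61.2 · log₁₀[(Σ P·[cation]ₒ + Σ P·[anion]ᵢ) / (Σ P·[cation]ᵢ + Σ P·[anion]ₒ)]
Numerator = 1×6.52 + 19×135 + 0.39×10.1 = 2575
Denominator = 1×141 + 19×11.8 + 0.39×112 = 408.9
Vm = 61.2 · log₁₀(6.2988) = 61.2 × (0.7993) = 48.91 mV

48.9 mV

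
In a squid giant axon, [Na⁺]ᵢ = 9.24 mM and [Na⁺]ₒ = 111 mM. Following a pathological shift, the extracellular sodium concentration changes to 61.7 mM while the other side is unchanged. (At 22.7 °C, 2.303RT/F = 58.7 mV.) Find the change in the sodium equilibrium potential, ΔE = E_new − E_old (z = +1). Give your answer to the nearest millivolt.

E_old = (58.7/1)·log₁₀(111/9.24) = 63.38 mV
E_new = (58.7/1)·log₁₀(61.7/9.24) = 48.40 mV
ΔE = 48.40 − (63.38) = -14.97 mV

-15 mV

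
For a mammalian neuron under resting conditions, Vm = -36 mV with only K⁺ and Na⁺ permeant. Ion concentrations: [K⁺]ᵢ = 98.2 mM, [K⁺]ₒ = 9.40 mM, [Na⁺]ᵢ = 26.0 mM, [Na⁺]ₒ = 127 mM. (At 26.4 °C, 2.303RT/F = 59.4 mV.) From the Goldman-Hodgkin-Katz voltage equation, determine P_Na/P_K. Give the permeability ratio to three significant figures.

Let α = P_Na/P_K. GHK: Vm = 59.4·log₁₀[(Kₒ + α·Naₒ)/(Kᵢ + α·Naᵢ)].
10^(Vm/59.4) = 10^(-36.0/59.4) = 0.24771
So 0.24771·(Kᵢ + α·Naᵢ) = Kₒ + α·Naₒ → α = (0.24771·98.2 − 9.4) / (127.0 − 0.24771·26.0)
α = (24.32 − 9.4) / (127.0 − 6.44) = 14.92/120.6 = 0.1238

0.124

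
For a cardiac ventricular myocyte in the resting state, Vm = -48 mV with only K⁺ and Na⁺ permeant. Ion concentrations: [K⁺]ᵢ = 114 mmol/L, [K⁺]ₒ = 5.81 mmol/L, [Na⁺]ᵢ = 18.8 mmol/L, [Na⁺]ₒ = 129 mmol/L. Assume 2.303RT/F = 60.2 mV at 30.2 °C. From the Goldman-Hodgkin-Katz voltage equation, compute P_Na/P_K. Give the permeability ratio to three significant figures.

0.0982

Let α = P_Na/P_K. GHK: Vm = 60.2·log₁₀[(Kₒ + α·Naₒ)/(Kᵢ + α·Naᵢ)].
10^(Vm/60.2) = 10^(-48.0/60.2) = 0.15946
So 0.15946·(Kᵢ + α·Naᵢ) = Kₒ + α·Naₒ → α = (0.15946·114.0 − 5.81) / (129.0 − 0.15946·18.8)
α = (18.18 − 5.81) / (129.0 − 2.998) = 12.37/126 = 0.09816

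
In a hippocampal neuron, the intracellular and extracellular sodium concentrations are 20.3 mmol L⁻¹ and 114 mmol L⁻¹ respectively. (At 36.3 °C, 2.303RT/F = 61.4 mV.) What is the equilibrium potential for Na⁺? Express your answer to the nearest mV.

E = (61.4/z) · log₁₀([Na⁺]_out/[Na⁺]_in) with z = +1.
= (61.4/1) · log₁₀(114/20.3) = 61.40 · log₁₀(5.616)
= 61.40 · (0.7494) = 46.01 mV

46 mV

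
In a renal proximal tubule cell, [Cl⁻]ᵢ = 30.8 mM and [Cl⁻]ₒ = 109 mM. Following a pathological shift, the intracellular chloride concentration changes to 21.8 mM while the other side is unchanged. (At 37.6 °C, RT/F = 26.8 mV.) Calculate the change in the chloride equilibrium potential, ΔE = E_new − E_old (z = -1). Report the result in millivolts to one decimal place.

E_old = (26.8/-1)·ln(109/30.8) = -33.87 mV
E_new = (26.8/-1)·ln(109/21.8) = -43.13 mV
ΔE = -43.13 − (-33.87) = -9.26 mV

-9.3 mV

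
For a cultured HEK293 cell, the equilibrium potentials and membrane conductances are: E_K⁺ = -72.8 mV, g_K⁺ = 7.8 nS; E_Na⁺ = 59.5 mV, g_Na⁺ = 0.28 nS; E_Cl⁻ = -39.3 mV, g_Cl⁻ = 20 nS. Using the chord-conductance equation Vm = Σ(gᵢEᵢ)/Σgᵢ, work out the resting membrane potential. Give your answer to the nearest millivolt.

Σ gᵢEᵢ = 7.8·(-72.8) + 0.28·(59.5) + 20·(-39.3) = -1337.18
Σ gᵢ = 7.8 + 0.28 + 20 = 28.08
Vm = -1337.18 / 28.08 = -47.62 mV

-48 mV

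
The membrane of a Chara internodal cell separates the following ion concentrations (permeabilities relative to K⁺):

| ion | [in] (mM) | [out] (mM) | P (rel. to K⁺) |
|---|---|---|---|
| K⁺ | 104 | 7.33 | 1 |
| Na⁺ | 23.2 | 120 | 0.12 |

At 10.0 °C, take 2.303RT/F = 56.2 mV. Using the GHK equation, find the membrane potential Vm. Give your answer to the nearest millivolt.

Vm = 56.2 · log₁₀[(Σ P·[cation]ₒ + Σ P·[anion]ᵢ) / (Σ P·[cation]ᵢ + Σ P·[anion]ₒ)]
Numerator = 1×7.33 + 0.12×120 = 21.73
Denominator = 1×104 + 0.12×23.2 = 106.8
Vm = 56.2 · log₁₀(0.20349) = 56.2 × (-0.6914) = -38.86 mV

-39 mV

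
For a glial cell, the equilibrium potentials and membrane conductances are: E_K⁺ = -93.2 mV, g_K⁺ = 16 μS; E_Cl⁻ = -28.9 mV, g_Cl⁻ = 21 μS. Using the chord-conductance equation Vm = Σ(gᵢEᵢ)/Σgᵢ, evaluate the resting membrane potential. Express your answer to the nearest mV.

Σ gᵢEᵢ = 16·(-93.2) + 21·(-28.9) = -2098.10
Σ gᵢ = 16 + 21 = 37
Vm = -2098.10 / 37 = -56.71 mV

-57 mV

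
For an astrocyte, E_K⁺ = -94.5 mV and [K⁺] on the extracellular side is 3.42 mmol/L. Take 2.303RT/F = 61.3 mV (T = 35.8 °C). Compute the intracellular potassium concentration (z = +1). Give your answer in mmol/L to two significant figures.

Nernst: E = (61.3/1) · log₁₀([out]/[in]), so log₁₀([out]/[in]) = -94.5 × 1 / 61.3 = -1.5416.
[out]/[in] = 10^(-1.5416) = 0.02873.
[in] = 3.42 / 0.02873 = 119 mmol/L.

120 mmol/L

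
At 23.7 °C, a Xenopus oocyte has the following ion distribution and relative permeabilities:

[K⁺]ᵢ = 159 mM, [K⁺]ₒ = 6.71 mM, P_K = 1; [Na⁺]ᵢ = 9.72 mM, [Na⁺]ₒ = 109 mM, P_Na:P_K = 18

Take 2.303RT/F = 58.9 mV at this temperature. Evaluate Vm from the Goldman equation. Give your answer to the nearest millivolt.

Vm = 58.9 · log₁₀[(Σ P·[cation]ₒ + Σ P·[anion]ᵢ) / (Σ P·[cation]ᵢ + Σ P·[anion]ₒ)]
Numerator = 1×6.71 + 18×109 = 1969
Denominator = 1×159 + 18×9.72 = 334
Vm = 58.9 · log₁₀(5.895) = 58.9 × (0.7705) = 45.38 mV

45 mV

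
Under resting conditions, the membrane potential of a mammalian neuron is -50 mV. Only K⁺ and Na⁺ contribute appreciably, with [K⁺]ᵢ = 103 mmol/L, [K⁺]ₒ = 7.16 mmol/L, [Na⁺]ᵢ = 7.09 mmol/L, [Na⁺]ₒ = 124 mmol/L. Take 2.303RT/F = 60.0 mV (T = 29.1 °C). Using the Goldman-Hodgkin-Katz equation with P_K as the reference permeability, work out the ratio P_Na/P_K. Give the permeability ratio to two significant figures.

0.065

Let α = P_Na/P_K. GHK: Vm = 60.0·log₁₀[(Kₒ + α·Naₒ)/(Kᵢ + α·Naᵢ)].
10^(Vm/60.0) = 10^(-50.0/60.0) = 0.14678
So 0.14678·(Kᵢ + α·Naᵢ) = Kₒ + α·Naₒ → α = (0.14678·103.0 − 7.16) / (124.0 − 0.14678·7.09)
α = (15.12 − 7.16) / (124.0 − 1.041) = 7.958/123 = 0.06472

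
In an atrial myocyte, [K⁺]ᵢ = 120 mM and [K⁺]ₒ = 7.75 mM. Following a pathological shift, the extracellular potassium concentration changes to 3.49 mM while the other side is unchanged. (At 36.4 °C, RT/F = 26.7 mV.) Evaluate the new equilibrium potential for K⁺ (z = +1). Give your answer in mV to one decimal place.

-94.5 mV

After the shift: [K⁺]_out = 3.49, [K⁺]_in = 120 mM.
E_new = (26.7/1)·ln(3.49/120) = 26.70 · (-3.5376) = -94.45 mV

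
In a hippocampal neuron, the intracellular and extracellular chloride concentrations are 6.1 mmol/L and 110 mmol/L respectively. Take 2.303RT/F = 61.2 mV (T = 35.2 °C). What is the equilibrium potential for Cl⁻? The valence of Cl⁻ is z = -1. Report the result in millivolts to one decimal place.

E = (61.2/z) · log₁₀([Cl⁻]_out/[Cl⁻]_in) with z = -1.
For an anion, dividing by z = -1 reverses the sign.
= (61.2/-1) · log₁₀(110/6.1) = -61.20 · log₁₀(18.03)
= -61.20 · (1.2561) = -76.87 mV

-76.9 mV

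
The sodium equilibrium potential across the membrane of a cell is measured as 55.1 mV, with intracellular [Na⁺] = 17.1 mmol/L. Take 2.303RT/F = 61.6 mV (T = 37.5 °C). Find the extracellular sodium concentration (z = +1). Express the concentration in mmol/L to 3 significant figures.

134 mmol/L

Nernst: E = (61.6/1) · log₁₀([out]/[in]), so log₁₀([out]/[in]) = 55.1 × 1 / 61.6 = 0.8945.
[out]/[in] = 10^(0.8945) = 7.843.
[out] = 7.843 × 17.1 = 134.1 mmol/L.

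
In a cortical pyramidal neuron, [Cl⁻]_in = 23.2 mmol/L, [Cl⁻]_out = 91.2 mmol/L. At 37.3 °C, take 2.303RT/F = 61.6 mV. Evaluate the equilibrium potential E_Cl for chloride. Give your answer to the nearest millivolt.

-37 mV

E = (61.6/z) · log₁₀([Cl⁻]_out/[Cl⁻]_in) with z = -1.
For an anion, dividing by z = -1 reverses the sign.
= (61.6/-1) · log₁₀(91.2/23.2) = -61.60 · log₁₀(3.931)
= -61.60 · (0.5945) = -36.62 mV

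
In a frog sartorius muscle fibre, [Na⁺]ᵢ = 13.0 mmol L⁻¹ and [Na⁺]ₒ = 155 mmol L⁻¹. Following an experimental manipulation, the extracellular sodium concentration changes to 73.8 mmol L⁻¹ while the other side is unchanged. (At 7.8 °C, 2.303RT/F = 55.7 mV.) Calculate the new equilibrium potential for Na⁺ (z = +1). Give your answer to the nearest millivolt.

42 mV

After the shift: [Na⁺]_out = 73.8, [Na⁺]_in = 13.0 mmol L⁻¹.
E_new = (55.7/1)·log₁₀(73.8/13.0) = 55.70 · (0.7541) = 42.00 mV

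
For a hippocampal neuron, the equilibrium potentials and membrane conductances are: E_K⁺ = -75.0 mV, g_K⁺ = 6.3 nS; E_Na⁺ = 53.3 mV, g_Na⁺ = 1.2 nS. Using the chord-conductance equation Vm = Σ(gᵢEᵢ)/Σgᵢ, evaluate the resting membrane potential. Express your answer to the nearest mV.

Σ gᵢEᵢ = 6.3·(-75.0) + 1.2·(53.3) = -408.54
Σ gᵢ = 6.3 + 1.2 = 7.5
Vm = -408.54 / 7.5 = -54.47 mV

-54 mV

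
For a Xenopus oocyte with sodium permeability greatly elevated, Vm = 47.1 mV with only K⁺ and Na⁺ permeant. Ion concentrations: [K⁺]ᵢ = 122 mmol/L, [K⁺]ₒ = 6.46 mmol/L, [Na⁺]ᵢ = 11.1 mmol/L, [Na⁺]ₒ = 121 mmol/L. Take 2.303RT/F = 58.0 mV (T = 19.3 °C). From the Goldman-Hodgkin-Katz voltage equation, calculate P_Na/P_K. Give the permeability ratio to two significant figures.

Let α = P_Na/P_K. GHK: Vm = 58.0·log₁₀[(Kₒ + α·Naₒ)/(Kᵢ + α·Naᵢ)].
10^(Vm/58.0) = 10^(47.1/58.0) = 6.4874
So 6.4874·(Kᵢ + α·Naᵢ) = Kₒ + α·Naₒ → α = (6.4874·122.0 − 6.46) / (121.0 − 6.4874·11.1)
α = (791.5 − 6.46) / (121.0 − 72.01) = 785/48.99 = 16.02

16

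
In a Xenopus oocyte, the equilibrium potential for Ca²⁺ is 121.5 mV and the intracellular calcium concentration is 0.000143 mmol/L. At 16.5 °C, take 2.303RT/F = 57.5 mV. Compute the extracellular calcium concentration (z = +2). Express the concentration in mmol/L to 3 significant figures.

Nernst: E = (57.5/2) · log₁₀([out]/[in]), so log₁₀([out]/[in]) = 121.5 × 2 / 57.5 = 4.2261.
[out]/[in] = 10^(4.2261) = 1.683e+04.
[out] = 1.683e+04 × 0.000143 = 2.407 mmol/L.

2.41 mmol/L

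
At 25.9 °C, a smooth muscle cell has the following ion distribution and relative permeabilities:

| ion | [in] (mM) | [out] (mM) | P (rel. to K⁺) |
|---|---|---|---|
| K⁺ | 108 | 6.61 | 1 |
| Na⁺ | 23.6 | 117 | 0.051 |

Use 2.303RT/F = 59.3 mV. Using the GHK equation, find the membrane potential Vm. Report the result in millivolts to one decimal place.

-55.7 mV

Vm = 59.3 · log₁₀[(Σ P·[cation]ₒ + Σ P·[anion]ᵢ) / (Σ P·[cation]ᵢ + Σ P·[anion]ₒ)]
Numerator = 1×6.61 + 0.051×117 = 12.58
Denominator = 1×108 + 0.051×23.6 = 109.2
Vm = 59.3 · log₁₀(0.11517) = 59.3 × (-0.9387) = -55.66 mV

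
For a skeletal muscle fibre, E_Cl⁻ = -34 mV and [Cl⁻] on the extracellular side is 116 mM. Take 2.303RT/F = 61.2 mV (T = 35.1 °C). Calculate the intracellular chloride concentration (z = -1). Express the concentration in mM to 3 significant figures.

Nernst: E = (61.2/-1) · log₁₀([out]/[in]), so log₁₀([out]/[in]) = -34.0 × -1 / 61.2 = 0.5556.
[out]/[in] = 10^(0.5556) = 3.594.
[in] = 116 / 3.594 = 32.28 mM.

32.3 mM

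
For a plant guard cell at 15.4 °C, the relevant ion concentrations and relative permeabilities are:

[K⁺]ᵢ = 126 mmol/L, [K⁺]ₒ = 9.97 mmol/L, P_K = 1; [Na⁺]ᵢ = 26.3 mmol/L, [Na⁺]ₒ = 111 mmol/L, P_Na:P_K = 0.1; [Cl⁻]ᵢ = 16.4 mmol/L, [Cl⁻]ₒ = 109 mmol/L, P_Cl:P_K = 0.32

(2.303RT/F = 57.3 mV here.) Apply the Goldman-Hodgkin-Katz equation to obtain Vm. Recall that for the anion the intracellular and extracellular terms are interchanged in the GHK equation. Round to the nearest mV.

Vm = 57.3 · log₁₀[(Σ P·[cation]ₒ + Σ P·[anion]ᵢ) / (Σ P·[cation]ᵢ + Σ P·[anion]ₒ)]
Numerator = 1×9.97 + 0.1×111 + 0.32×16.4 = 26.32
Denominator = 1×126 + 0.1×26.3 + 0.32×109 = 163.5
Vm = 57.3 · log₁₀(0.16096) = 57.3 × (-0.7933) = -45.46 mV

-45 mV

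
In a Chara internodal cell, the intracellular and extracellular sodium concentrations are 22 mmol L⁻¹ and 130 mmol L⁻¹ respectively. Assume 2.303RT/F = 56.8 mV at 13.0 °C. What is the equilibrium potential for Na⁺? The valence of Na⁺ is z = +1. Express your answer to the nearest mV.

44 mV

E = (56.8/z) · log₁₀([Na⁺]_out/[Na⁺]_in) with z = +1.
= (56.8/1) · log₁₀(130/22) = 56.80 · log₁₀(5.909)
= 56.80 · (0.7715) = 43.82 mV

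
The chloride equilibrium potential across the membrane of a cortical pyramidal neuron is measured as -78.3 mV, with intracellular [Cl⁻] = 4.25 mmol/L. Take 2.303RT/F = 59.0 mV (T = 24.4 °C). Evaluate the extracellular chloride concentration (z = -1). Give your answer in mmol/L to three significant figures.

90.3 mmol/L

Nernst: E = (59.0/-1) · log₁₀([out]/[in]), so log₁₀([out]/[in]) = -78.3 × -1 / 59.0 = 1.3271.
[out]/[in] = 10^(1.3271) = 21.24.
[out] = 21.24 × 4.25 = 90.26 mmol/L.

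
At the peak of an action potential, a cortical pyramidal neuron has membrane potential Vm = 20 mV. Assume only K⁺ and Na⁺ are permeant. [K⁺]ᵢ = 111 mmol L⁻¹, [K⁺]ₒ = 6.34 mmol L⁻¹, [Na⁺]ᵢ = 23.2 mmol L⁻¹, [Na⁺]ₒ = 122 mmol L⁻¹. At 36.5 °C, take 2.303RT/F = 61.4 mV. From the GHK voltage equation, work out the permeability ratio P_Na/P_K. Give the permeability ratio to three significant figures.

3.14

Let α = P_Na/P_K. GHK: Vm = 61.4·log₁₀[(Kₒ + α·Naₒ)/(Kᵢ + α·Naᵢ)].
10^(Vm/61.4) = 10^(20.0/61.4) = 2.1171
So 2.1171·(Kᵢ + α·Naᵢ) = Kₒ + α·Naₒ → α = (2.1171·111.0 − 6.34) / (122.0 − 2.1171·23.2)
α = (235 − 6.34) / (122.0 − 49.12) = 228.7/72.88 = 3.137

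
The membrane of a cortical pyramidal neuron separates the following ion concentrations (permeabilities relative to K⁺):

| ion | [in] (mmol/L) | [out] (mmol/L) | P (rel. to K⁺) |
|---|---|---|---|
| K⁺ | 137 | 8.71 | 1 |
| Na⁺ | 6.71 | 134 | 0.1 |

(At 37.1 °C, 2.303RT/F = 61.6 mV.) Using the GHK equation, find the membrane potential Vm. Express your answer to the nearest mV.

-49 mV

Vm = 61.6 · log₁₀[(Σ P·[cation]ₒ + Σ P·[anion]ᵢ) / (Σ P·[cation]ᵢ + Σ P·[anion]ₒ)]
Numerator = 1×8.71 + 0.1×134 = 22.11
Denominator = 1×137 + 0.1×6.71 = 137.7
Vm = 61.6 · log₁₀(0.1606) = 61.6 × (-0.7943) = -48.93 mV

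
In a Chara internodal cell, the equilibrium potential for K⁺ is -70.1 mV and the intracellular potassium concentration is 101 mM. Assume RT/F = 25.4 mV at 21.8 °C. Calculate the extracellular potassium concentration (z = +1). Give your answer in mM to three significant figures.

Nernst: E = (25.4/1) · ln([out]/[in]), so ln([out]/[in]) = -70.1 × 1 / 25.4 = -2.7598.
[out]/[in] = e^(-2.7598) = 0.0633.
[out] = 0.0633 × 101 = 6.393 mM.

6.39 mM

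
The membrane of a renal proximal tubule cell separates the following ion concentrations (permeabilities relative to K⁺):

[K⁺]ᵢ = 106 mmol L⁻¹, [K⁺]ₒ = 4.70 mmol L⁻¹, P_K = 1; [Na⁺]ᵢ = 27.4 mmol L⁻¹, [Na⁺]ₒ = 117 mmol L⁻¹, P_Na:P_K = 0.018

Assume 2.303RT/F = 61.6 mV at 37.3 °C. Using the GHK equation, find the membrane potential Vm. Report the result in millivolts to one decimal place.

-73.6 mV

Vm = 61.6 · log₁₀[(Σ P·[cation]ₒ + Σ P·[anion]ᵢ) / (Σ P·[cation]ᵢ + Σ P·[anion]ₒ)]
Numerator = 1×4.70 + 0.018×117 = 6.806
Denominator = 1×106 + 0.018×27.4 = 106.5
Vm = 61.6 · log₁₀(0.06391) = 61.6 × (-1.1944) = -73.58 mV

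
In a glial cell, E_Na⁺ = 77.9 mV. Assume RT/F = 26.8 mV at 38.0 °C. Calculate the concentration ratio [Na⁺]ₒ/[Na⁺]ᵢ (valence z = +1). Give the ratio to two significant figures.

ln([out]/[in]) = E·z/(26.8) = 77.9 × 1 / 26.8 = 2.9067
[out]/[in] = e^(2.9067) = 18.3

18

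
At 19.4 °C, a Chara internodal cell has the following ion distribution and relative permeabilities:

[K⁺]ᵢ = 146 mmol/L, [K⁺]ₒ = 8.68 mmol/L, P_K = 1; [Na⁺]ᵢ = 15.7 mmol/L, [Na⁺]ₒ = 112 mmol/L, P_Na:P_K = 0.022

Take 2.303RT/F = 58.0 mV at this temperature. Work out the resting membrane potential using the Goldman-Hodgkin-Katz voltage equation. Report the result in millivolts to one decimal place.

-64.9 mV

Vm = 58.0 · log₁₀[(Σ P·[cation]ₒ + Σ P·[anion]ᵢ) / (Σ P·[cation]ᵢ + Σ P·[anion]ₒ)]
Numerator = 1×8.68 + 0.022×112 = 11.14
Denominator = 1×146 + 0.022×15.7 = 146.3
Vm = 58.0 · log₁₀(0.076149) = 58.0 × (-1.1183) = -64.86 mV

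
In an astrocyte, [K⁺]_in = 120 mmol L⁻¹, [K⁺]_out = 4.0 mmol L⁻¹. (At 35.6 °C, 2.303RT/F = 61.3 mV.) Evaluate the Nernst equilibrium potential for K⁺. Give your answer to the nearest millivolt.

E = (61.3/z) · log₁₀([K⁺]_out/[K⁺]_in) with z = +1.
= (61.3/1) · log₁₀(4.0/120) = 61.30 · log₁₀(0.03333)
= 61.30 · (-1.4771) = -90.55 mV

-91 mV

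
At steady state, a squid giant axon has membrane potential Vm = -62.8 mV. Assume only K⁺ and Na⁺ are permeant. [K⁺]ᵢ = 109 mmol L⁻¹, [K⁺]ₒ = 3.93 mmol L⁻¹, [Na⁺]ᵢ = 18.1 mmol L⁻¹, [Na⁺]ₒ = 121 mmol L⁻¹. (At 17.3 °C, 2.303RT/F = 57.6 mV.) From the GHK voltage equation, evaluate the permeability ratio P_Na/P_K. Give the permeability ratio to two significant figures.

0.041

Let α = P_Na/P_K. GHK: Vm = 57.6·log₁₀[(Kₒ + α·Naₒ)/(Kᵢ + α·Naᵢ)].
10^(Vm/57.6) = 10^(-62.8/57.6) = 0.081231
So 0.081231·(Kᵢ + α·Naᵢ) = Kₒ + α·Naₒ → α = (0.081231·109.0 − 3.93) / (121.0 − 0.081231·18.1)
α = (8.854 − 3.93) / (121.0 − 1.47) = 4.924/119.5 = 0.0412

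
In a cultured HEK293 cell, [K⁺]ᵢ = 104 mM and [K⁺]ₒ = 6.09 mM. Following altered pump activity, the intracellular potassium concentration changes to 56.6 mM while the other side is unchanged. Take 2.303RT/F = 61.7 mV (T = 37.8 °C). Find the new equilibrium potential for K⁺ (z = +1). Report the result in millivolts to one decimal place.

After the shift: [K⁺]_out = 6.09, [K⁺]_in = 56.6 mM.
E_new = (61.7/1)·log₁₀(6.09/56.6) = 61.70 · (-0.9682) = -59.74 mV

-59.7 mV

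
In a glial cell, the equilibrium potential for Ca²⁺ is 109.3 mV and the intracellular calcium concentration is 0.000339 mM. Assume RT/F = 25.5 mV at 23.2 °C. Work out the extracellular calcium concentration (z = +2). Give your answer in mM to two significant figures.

Nernst: E = (25.5/2) · ln([out]/[in]), so ln([out]/[in]) = 109.3 × 2 / 25.5 = 8.5725.
[out]/[in] = e^(8.5725) = 5285.
[out] = 5285 × 0.000339 = 1.791 mM.

1.8 mM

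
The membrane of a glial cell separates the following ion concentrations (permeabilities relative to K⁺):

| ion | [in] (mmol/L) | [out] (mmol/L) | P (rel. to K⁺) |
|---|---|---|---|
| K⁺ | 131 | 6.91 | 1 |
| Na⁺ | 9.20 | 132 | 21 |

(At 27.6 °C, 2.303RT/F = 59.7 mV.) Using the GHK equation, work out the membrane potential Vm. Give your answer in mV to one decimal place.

55.7 mV

Vm = 59.7 · log₁₀[(Σ P·[cation]ₒ + Σ P·[anion]ᵢ) / (Σ P·[cation]ᵢ + Σ P·[anion]ₒ)]
Numerator = 1×6.91 + 21×132 = 2779
Denominator = 1×131 + 21×9.20 = 324.2
Vm = 59.7 · log₁₀(8.5716) = 59.7 × (0.9331) = 55.70 mV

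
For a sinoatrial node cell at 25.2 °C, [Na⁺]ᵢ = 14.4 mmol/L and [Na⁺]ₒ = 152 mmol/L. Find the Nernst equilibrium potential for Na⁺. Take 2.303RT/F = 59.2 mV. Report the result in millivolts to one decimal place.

60.6 mV

E = (59.2/z) · log₁₀([Na⁺]_out/[Na⁺]_in) with z = +1.
= (59.2/1) · log₁₀(152/14.4) = 59.20 · log₁₀(10.56)
= 59.20 · (1.0235) = 60.59 mV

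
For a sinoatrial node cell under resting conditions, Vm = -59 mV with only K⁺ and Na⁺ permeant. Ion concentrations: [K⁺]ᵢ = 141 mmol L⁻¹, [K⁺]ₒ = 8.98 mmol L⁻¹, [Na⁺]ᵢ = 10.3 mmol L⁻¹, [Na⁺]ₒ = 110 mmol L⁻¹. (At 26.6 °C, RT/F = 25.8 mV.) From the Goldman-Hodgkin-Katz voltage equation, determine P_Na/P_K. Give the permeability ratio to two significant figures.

0.049

Let α = P_Na/P_K. GHK: Vm = 25.8·ln[(Kₒ + α·Naₒ)/(Kᵢ + α·Naᵢ)].
e^(Vm/25.8) = e^(-59.0/25.8) = 0.10159
So 0.10159·(Kᵢ + α·Naᵢ) = Kₒ + α·Naₒ → α = (0.10159·141.0 − 8.98) / (110.0 − 0.10159·10.3)
α = (14.32 − 8.98) / (110.0 − 1.046) = 5.344/109 = 0.04905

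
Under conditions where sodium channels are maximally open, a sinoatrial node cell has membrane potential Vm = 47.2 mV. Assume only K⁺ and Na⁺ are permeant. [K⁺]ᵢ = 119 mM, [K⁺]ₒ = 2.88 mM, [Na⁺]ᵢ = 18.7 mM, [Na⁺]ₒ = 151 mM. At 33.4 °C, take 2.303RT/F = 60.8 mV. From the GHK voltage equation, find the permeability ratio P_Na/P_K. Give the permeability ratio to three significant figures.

Let α = P_Na/P_K. GHK: Vm = 60.8·log₁₀[(Kₒ + α·Naₒ)/(Kᵢ + α·Naᵢ)].
10^(Vm/60.8) = 10^(47.2/60.8) = 5.9747
So 5.9747·(Kᵢ + α·Naᵢ) = Kₒ + α·Naₒ → α = (5.9747·119.0 − 2.88) / (151.0 − 5.9747·18.7)
α = (711 − 2.88) / (151.0 − 111.7) = 708.1/39.27 = 18.03

18.0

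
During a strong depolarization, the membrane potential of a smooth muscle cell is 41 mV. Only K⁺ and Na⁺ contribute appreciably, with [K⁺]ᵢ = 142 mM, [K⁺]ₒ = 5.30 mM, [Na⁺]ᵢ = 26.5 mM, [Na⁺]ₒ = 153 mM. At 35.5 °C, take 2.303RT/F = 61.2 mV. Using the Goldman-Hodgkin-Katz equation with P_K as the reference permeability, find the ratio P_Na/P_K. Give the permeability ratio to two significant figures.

Let α = P_Na/P_K. GHK: Vm = 61.2·log₁₀[(Kₒ + α·Naₒ)/(Kᵢ + α·Naᵢ)].
10^(Vm/61.2) = 10^(41.0/61.2) = 4.6766
So 4.6766·(Kᵢ + α·Naᵢ) = Kₒ + α·Naₒ → α = (4.6766·142.0 − 5.3) / (153.0 − 4.6766·26.5)
α = (664.1 − 5.3) / (153.0 − 123.9) = 658.8/29.07 = 22.66

23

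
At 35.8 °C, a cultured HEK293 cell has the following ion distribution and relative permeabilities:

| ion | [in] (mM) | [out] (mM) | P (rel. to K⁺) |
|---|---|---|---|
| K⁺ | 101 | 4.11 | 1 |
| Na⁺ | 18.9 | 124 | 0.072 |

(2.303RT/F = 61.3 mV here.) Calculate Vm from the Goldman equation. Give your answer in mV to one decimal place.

-54.9 mV

Vm = 61.3 · log₁₀[(Σ P·[cation]ₒ + Σ P·[anion]ᵢ) / (Σ P·[cation]ᵢ + Σ P·[anion]ₒ)]
Numerator = 1×4.11 + 0.072×124 = 13.04
Denominator = 1×101 + 0.072×18.9 = 102.4
Vm = 61.3 · log₁₀(0.12737) = 61.3 × (-0.8949) = -54.86 mV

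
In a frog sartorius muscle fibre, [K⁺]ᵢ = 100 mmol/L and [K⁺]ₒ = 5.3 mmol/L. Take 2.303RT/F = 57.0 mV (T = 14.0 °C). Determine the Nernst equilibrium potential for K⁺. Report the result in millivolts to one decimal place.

E = (57.0/z) · log₁₀([K⁺]_out/[K⁺]_in) with z = +1.
= (57.0/1) · log₁₀(5.3/100) = 57.00 · log₁₀(0.053)
= 57.00 · (-1.2757) = -72.72 mV

-72.7 mV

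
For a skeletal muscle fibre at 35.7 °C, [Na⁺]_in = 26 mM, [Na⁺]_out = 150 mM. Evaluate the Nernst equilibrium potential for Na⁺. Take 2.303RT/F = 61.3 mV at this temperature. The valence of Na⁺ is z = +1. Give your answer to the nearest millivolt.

E = (61.3/z) · log₁₀([Na⁺]_out/[Na⁺]_in) with z = +1.
= (61.3/1) · log₁₀(150/26) = 61.30 · log₁₀(5.769)
= 61.30 · (0.7611) = 46.66 mV

47 mV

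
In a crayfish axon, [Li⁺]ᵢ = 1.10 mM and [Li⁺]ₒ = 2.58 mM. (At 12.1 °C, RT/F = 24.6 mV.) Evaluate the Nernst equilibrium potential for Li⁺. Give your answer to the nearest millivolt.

21 mV

E = (24.6/z) · ln([Li⁺]_out/[Li⁺]_in) with z = +1.
= (24.6/1) · ln(2.58/1.10) = 24.60 · ln(2.345)
= 24.60 · (0.8525) = 20.97 mV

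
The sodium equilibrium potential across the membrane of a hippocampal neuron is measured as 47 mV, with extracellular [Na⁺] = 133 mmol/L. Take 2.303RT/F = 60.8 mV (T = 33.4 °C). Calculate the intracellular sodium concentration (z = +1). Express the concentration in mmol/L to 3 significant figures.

22.4 mmol/L

Nernst: E = (60.8/1) · log₁₀([out]/[in]), so log₁₀([out]/[in]) = 47.0 × 1 / 60.8 = 0.7730.
[out]/[in] = 10^(0.7730) = 5.93.
[in] = 133 / 5.93 = 22.43 mmol/L.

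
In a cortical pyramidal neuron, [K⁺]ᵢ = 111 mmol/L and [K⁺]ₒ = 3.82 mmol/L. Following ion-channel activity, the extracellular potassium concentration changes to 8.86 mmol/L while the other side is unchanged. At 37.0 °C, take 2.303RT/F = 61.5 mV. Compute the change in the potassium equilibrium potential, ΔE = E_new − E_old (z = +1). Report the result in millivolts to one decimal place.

22.5 mV

E_old = (61.5/1)·log₁₀(3.82/111) = -89.99 mV
E_new = (61.5/1)·log₁₀(8.86/111) = -67.52 mV
ΔE = -67.52 − (-89.99) = 22.47 mV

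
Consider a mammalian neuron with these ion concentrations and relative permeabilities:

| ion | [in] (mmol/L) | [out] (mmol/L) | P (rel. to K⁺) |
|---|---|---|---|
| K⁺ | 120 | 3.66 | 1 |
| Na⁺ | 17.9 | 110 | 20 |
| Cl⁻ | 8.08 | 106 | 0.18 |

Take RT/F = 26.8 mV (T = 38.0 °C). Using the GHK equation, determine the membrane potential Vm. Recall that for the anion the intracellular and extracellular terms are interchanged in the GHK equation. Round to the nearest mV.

Vm = 26.8 · ln[(Σ P·[cation]ₒ + Σ P·[anion]ᵢ) / (Σ P·[cation]ᵢ + Σ P·[anion]ₒ)]
Numerator = 1×3.66 + 20×110 + 0.18×8.08 = 2205
Denominator = 1×120 + 20×17.9 + 0.18×106 = 497.1
Vm = 26.8 · ln(4.4361) = 26.8 × (1.4898) = 39.93 mV

40 mV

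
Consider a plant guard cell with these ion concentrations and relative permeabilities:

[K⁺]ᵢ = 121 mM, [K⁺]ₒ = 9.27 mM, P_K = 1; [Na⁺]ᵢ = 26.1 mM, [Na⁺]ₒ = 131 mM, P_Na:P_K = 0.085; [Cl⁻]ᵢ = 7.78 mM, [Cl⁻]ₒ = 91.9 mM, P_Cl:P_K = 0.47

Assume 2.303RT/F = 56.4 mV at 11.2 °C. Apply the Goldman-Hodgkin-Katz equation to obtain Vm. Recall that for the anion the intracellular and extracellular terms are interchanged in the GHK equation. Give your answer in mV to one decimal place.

-47.4 mV

Vm = 56.4 · log₁₀[(Σ P·[cation]ₒ + Σ P·[anion]ᵢ) / (Σ P·[cation]ᵢ + Σ P·[anion]ₒ)]
Numerator = 1×9.27 + 0.085×131 + 0.47×7.78 = 24.06
Denominator = 1×121 + 0.085×26.1 + 0.47×91.9 = 166.4
Vm = 56.4 · log₁₀(0.14459) = 56.4 × (-0.8399) = -47.37 mV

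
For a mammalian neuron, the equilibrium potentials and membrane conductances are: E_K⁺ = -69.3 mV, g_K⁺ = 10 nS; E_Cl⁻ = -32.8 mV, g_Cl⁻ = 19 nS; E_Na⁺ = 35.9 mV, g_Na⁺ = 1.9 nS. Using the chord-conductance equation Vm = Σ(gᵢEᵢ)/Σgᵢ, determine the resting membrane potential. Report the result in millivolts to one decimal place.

-40.4 mV

Σ gᵢEᵢ = 10·(-69.3) + 19·(-32.8) + 1.9·(35.9) = -1247.99
Σ gᵢ = 10 + 19 + 1.9 = 30.9
Vm = -1247.99 / 30.9 = -40.39 mV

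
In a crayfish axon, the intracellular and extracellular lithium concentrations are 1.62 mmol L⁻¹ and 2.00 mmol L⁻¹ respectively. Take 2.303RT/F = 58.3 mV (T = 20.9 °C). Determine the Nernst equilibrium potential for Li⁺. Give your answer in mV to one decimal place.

5.3 mV

E = (58.3/z) · log₁₀([Li⁺]_out/[Li⁺]_in) with z = +1.
= (58.3/1) · log₁₀(2.00/1.62) = 58.30 · log₁₀(1.235)
= 58.30 · (0.0915) = 5.34 mV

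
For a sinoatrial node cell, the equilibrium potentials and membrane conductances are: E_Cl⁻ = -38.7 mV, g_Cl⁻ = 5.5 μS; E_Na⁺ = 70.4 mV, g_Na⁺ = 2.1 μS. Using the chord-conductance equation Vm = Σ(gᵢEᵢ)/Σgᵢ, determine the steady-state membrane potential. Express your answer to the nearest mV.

-9 mV

Σ gᵢEᵢ = 5.5·(-38.7) + 2.1·(70.4) = -65.01
Σ gᵢ = 5.5 + 2.1 = 7.6
Vm = -65.01 / 7.6 = -8.55 mV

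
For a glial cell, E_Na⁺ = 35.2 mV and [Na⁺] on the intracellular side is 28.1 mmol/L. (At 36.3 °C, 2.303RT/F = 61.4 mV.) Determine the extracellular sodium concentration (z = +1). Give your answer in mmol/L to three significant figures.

105 mmol/L

Nernst: E = (61.4/1) · log₁₀([out]/[in]), so log₁₀([out]/[in]) = 35.2 × 1 / 61.4 = 0.5733.
[out]/[in] = 10^(0.5733) = 3.744.
[out] = 3.744 × 28.1 = 105.2 mmol/L.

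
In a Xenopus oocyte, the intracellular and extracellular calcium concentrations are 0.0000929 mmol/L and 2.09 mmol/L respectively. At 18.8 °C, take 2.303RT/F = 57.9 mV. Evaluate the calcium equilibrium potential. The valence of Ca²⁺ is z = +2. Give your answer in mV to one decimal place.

126.0 mV

E = (57.9/z) · log₁₀([Ca²⁺]_out/[Ca²⁺]_in) with z = +2.
= (57.9/2) · log₁₀(2.09/0.0000929) = 28.95 · log₁₀(2.25e+04)
= 28.95 · (4.3521) = 125.99 mV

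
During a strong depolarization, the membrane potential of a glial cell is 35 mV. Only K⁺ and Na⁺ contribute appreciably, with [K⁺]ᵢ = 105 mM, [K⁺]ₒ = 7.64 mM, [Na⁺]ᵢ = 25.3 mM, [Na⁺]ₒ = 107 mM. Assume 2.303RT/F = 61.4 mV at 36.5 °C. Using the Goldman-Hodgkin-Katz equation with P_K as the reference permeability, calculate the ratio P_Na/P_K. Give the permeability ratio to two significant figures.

Let α = P_Na/P_K. GHK: Vm = 61.4·log₁₀[(Kₒ + α·Naₒ)/(Kᵢ + α·Naᵢ)].
10^(Vm/61.4) = 10^(35.0/61.4) = 3.7156
So 3.7156·(Kᵢ + α·Naᵢ) = Kₒ + α·Naₒ → α = (3.7156·105.0 − 7.64) / (107.0 − 3.7156·25.3)
α = (390.1 − 7.64) / (107.0 − 94.01) = 382.5/12.99 = 29.44

29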